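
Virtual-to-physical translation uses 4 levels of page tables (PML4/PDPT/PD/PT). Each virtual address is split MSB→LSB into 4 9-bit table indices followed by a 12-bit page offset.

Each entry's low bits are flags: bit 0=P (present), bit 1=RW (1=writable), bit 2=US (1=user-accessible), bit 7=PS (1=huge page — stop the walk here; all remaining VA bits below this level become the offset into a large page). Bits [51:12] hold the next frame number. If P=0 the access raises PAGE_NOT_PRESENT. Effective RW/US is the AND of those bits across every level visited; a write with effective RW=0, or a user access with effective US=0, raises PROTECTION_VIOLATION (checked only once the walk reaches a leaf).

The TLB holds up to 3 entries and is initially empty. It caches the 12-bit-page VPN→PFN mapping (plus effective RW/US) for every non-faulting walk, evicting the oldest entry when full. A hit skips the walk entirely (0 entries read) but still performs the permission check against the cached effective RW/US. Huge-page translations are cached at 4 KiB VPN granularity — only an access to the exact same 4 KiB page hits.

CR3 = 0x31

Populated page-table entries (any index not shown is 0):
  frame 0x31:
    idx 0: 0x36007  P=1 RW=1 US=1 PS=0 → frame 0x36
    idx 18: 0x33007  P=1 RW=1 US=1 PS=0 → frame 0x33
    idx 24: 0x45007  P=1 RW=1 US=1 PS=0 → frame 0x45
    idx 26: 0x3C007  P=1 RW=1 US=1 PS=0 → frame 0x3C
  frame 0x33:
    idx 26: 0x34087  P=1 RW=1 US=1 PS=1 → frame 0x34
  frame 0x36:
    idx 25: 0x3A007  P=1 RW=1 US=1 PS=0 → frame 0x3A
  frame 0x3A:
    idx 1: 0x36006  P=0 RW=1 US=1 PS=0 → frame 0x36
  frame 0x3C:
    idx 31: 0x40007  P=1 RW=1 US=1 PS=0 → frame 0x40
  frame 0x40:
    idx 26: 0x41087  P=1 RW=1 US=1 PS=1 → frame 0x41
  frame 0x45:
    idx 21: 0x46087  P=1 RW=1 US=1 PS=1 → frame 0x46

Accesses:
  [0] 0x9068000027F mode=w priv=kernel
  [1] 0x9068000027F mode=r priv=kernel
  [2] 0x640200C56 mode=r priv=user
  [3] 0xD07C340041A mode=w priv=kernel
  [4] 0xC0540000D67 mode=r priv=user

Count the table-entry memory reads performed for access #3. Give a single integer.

Walk each access:
#0 VA=0x9068000027F (w,kernel):
  [0] read 0x31 idx=18: raw=0x33007 flags P=1 W=1 U=1 S=0
  [1] read 0x33 idx=26: raw=0x34087 flags P=1 W=1 U=1 S=1
  ✓ 0x3427F (huge @L1)  — 2 lookups
#1 VA=0x9068000027F (r,kernel):
  TLB hit vpn=0x90680000 → PA=0x3427F
#2 VA=0x640200C56 (r,user):
  [0] read 0x31 idx=0: raw=0x36007 flags P=1 W=1 U=1 S=0
  [1] read 0x36 idx=25: raw=0x3A007 flags P=1 W=1 U=1 S=0
  [2] read 0x3A idx=1: raw=0x36006 flags P=0 W=1 U=1 S=0
  ✗ PAGE_NOT_PRESENT  [3 reads]
#3 VA=0xD07C340041A (w,kernel):
  [0] read 0x31 idx=26: raw=0x3C007 flags P=1 W=1 U=1 S=0
  [1] read 0x3C idx=31: raw=0x40007 flags P=1 W=1 U=1 S=0
  [2] read 0x40 idx=26: raw=0x41087 flags P=1 W=1 U=1 S=1
  ✓ 0x4141A (huge @L2)  — 3 lookups
#4 VA=0xC0540000D67 (r,user):
  [0] read 0x31 idx=24: raw=0x45007 flags P=1 W=1 U=1 S=0
  [1] read 0x45 idx=21: raw=0x46087 flags P=1 W=1 U=1 S=1
  ✓ 0x46D67 (huge @L1)  — 2 lookups

Entries read for #3: 3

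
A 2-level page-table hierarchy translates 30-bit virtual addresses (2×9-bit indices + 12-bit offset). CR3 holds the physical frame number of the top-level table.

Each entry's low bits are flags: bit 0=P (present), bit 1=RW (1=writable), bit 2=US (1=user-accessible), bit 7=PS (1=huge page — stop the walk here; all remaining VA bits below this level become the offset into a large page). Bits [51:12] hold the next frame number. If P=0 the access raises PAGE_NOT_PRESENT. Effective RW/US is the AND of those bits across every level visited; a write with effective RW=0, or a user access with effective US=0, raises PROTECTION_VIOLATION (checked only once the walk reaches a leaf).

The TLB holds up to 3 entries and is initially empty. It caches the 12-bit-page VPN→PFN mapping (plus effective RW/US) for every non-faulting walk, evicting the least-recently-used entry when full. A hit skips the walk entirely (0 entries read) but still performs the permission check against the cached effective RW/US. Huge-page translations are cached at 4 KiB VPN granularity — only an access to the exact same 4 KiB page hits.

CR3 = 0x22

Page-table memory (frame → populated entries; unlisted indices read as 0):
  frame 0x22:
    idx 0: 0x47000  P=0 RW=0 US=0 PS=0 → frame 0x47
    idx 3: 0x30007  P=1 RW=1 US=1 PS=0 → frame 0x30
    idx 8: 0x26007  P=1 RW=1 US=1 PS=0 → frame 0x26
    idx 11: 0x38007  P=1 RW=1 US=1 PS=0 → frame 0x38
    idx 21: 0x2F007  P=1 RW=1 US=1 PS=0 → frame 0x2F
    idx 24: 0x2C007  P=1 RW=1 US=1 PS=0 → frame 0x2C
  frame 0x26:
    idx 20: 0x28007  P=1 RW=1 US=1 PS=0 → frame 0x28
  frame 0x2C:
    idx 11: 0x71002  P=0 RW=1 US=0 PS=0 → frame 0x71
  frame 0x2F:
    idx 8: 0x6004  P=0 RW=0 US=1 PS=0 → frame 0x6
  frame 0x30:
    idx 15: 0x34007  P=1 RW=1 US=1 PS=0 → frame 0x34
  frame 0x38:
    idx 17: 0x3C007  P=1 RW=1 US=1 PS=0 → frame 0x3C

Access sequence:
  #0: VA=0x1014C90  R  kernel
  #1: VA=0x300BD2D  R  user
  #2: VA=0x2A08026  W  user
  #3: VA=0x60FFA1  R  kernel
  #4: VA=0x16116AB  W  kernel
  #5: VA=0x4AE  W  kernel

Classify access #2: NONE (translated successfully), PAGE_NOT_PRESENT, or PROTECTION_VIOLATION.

Walk each access:
#0 VA=0x1014C90 (r,kernel):
  lvl0: tbl 0x22, slot 8 ⇒ 0x26007 (P1/RW1/US1/PS0)
  lvl1: tbl 0x26, slot 20 ⇒ 0x28007 (P1/RW1/US1/PS0)
  → PA=0x28C90  (2 entries read)
#1 VA=0x300BD2D (r,user):
  lvl0: tbl 0x22, slot 24 ⇒ 0x2C007 (P1/RW1/US1/PS0)
  lvl1: tbl 0x2C, slot 11 ⇒ 0x71002 (P0/RW1/US0/PS0)
  ✗ PAGE_NOT_PRESENT  [2 reads]
#2 VA=0x2A08026 (w,user):
  lvl0: tbl 0x22, slot 21 ⇒ 0x2F007 (P1/RW1/US1/PS0)
  lvl1: tbl 0x2F, slot 8 ⇒ 0x6004 (P0/RW0/US1/PS0)
  ✗ PAGE_NOT_PRESENT  [2 reads]
#3 VA=0x60FFA1 (r,kernel):
  lvl0: tbl 0x22, slot 3 ⇒ 0x30007 (P1/RW1/US1/PS0)
  lvl1: tbl 0x30, slot 15 ⇒ 0x34007 (P1/RW1/US1/PS0)
  → PA=0x34FA1  (2 entries read)
#4 VA=0x16116AB (w,kernel):
  lvl0: tbl 0x22, slot 11 ⇒ 0x38007 (P1/RW1/US1/PS0)
  lvl1: tbl 0x38, slot 17 ⇒ 0x3C007 (P1/RW1/US1/PS0)
  → PA=0x3C6AB  (2 entries read)
#5 VA=0x4AE (w,kernel):
  lvl0: tbl 0x22, slot 0 ⇒ 0x47000 (P0/RW0/US0/PS0)
  ✗ PAGE_NOT_PRESENT  [1 reads]

Access #2 fault: PAGE_NOT_PRESENT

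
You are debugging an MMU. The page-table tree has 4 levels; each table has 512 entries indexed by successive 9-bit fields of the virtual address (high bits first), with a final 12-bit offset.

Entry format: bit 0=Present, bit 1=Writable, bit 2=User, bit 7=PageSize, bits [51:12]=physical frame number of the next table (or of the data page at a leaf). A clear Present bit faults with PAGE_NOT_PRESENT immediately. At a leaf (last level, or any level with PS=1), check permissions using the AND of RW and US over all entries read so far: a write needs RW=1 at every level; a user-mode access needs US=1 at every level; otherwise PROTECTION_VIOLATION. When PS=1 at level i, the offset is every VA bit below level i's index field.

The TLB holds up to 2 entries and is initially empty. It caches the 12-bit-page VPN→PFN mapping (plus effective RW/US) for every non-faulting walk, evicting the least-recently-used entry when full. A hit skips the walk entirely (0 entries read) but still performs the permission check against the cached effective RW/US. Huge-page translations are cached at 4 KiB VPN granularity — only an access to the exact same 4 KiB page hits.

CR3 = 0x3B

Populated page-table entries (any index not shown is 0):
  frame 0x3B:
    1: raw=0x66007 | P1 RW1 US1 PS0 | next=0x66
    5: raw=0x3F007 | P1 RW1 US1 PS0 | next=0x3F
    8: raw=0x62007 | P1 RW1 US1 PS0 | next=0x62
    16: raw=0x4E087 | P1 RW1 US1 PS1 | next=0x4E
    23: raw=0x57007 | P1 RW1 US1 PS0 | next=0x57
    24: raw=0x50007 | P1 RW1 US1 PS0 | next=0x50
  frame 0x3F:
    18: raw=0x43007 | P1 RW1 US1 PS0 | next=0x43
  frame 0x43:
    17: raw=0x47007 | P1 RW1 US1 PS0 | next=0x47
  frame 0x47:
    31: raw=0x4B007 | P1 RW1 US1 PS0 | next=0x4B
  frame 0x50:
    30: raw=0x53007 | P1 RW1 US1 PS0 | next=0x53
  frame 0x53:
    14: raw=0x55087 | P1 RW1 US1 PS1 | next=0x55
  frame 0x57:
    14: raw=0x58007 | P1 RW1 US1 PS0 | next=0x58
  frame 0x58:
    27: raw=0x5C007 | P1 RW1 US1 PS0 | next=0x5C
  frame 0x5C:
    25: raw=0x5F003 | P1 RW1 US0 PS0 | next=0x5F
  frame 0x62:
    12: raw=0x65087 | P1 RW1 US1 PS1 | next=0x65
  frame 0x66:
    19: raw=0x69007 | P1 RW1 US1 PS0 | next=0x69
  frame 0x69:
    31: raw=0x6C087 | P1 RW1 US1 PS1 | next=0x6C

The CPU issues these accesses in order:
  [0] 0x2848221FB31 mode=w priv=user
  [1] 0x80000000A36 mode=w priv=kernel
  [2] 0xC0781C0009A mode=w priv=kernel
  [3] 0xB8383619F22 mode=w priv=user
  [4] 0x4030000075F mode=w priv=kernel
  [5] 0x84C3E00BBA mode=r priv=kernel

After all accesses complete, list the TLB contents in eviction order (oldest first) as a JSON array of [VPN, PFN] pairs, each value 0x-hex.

Walk each access:
#0 VA=0x2848221FB31 (w,user):
  [0] read 0x3B idx=5: raw=0x3F007 flags P=1 W=1 U=1 S=0
  [1] read 0x3F idx=18: raw=0x43007 flags P=1 W=1 U=1 S=0
  [2] read 0x43 idx=17: raw=0x47007 flags P=1 W=1 U=1 S=0
  [3] read 0x47 idx=31: raw=0x4B007 flags P=1 W=1 U=1 S=0
  ✓ 0x4BB31  — 4 lookups
#1 VA=0x80000000A36 (w,kernel):
  [0] read 0x3B idx=16: raw=0x4E087 flags P=1 W=1 U=1 S=1
  ✓ 0x4EA36 (huge @L0)  — 1 lookups
#2 VA=0xC0781C0009A (w,kernel):
  [0] read 0x3B idx=24: raw=0x50007 flags P=1 W=1 U=1 S=0
  [1] read 0x50 idx=30: raw=0x53007 flags P=1 W=1 U=1 S=0
  [2] read 0x53 idx=14: raw=0x55087 flags P=1 W=1 U=1 S=1
  ✓ 0x5509A (huge @L2)  — 3 lookups
#3 VA=0xB8383619F22 (w,user):
  [0] read 0x3B idx=23: raw=0x57007 flags P=1 W=1 U=1 S=0
  [1] read 0x57 idx=14: raw=0x58007 flags P=1 W=1 U=1 S=0
  [2] read 0x58 idx=27: raw=0x5C007 flags P=1 W=1 U=1 S=0
  [3] read 0x5C idx=25: raw=0x5F003 flags P=1 W=1 U=0 S=0
  ⇒ fault: PROTECTION_VIOLATION  — 4 lookups
#4 VA=0x4030000075F (w,kernel):
  [0] read 0x3B idx=8: raw=0x62007 flags P=1 W=1 U=1 S=0
  [1] read 0x62 idx=12: raw=0x65087 flags P=1 W=1 U=1 S=1
  ✓ 0x6575F (huge @L1)  — 2 lookups
#5 VA=0x84C3E00BBA (r,kernel):
  [0] read 0x3B idx=1: raw=0x66007 flags P=1 W=1 U=1 S=0
  [1] read 0x66 idx=19: raw=0x69007 flags P=1 W=1 U=1 S=0
  [2] read 0x69 idx=31: raw=0x6C087 flags P=1 W=1 U=1 S=1
  ✓ 0x6CBBA (huge @L2)  — 3 lookups

TLB: [["0x40300000", "0x65"], ["0x84C3E00", "0x6C"]]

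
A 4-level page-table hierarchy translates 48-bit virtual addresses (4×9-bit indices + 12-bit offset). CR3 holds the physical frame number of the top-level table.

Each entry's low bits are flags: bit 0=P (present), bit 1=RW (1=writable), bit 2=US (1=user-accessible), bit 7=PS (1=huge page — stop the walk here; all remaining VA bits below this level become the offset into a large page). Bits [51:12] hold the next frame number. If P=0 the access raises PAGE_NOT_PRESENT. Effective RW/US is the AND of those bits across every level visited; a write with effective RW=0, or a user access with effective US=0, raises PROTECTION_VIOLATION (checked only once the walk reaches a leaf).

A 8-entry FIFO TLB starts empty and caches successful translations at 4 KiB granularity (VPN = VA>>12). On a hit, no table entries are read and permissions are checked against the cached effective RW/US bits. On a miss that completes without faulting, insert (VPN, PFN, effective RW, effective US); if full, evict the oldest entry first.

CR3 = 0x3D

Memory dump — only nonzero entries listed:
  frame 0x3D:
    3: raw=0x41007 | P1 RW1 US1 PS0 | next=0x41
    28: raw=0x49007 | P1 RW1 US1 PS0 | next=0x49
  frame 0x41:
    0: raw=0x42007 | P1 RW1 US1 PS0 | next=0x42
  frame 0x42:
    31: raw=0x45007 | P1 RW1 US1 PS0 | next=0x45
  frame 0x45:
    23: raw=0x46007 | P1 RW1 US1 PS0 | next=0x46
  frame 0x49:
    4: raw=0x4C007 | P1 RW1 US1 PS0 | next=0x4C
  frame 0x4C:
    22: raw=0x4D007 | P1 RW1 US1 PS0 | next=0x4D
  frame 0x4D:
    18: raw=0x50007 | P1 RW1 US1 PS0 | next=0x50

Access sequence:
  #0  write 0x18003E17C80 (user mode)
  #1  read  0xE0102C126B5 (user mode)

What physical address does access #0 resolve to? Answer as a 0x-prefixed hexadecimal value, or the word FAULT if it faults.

Walk each access:
#0 VA=0x18003E17C80 (w,user):
  [0] read 0x3D idx=3: raw=0x41007 flags P=1 W=1 U=1 S=0
  [1] read 0x41 idx=0: raw=0x42007 flags P=1 W=1 U=1 S=0
  [2] read 0x42 idx=31: raw=0x45007 flags P=1 W=1 U=1 S=0
  [3] read 0x45 idx=23: raw=0x46007 flags P=1 W=1 U=1 S=0
  ⇒ phys 0x46C80  [4 reads]
#1 VA=0xE0102C126B5 (r,user):
  [0] read 0x3D idx=28: raw=0x49007 flags P=1 W=1 U=1 S=0
  [1] read 0x49 idx=4: raw=0x4C007 flags P=1 W=1 U=1 S=0
  [2] read 0x4C idx=22: raw=0x4D007 flags P=1 W=1 U=1 S=0
  [3] read 0x4D idx=18: raw=0x50007 flags P=1 W=1 U=1 S=0
  ⇒ phys 0x506B5  [4 reads]

Access #0 PA: 0x46C80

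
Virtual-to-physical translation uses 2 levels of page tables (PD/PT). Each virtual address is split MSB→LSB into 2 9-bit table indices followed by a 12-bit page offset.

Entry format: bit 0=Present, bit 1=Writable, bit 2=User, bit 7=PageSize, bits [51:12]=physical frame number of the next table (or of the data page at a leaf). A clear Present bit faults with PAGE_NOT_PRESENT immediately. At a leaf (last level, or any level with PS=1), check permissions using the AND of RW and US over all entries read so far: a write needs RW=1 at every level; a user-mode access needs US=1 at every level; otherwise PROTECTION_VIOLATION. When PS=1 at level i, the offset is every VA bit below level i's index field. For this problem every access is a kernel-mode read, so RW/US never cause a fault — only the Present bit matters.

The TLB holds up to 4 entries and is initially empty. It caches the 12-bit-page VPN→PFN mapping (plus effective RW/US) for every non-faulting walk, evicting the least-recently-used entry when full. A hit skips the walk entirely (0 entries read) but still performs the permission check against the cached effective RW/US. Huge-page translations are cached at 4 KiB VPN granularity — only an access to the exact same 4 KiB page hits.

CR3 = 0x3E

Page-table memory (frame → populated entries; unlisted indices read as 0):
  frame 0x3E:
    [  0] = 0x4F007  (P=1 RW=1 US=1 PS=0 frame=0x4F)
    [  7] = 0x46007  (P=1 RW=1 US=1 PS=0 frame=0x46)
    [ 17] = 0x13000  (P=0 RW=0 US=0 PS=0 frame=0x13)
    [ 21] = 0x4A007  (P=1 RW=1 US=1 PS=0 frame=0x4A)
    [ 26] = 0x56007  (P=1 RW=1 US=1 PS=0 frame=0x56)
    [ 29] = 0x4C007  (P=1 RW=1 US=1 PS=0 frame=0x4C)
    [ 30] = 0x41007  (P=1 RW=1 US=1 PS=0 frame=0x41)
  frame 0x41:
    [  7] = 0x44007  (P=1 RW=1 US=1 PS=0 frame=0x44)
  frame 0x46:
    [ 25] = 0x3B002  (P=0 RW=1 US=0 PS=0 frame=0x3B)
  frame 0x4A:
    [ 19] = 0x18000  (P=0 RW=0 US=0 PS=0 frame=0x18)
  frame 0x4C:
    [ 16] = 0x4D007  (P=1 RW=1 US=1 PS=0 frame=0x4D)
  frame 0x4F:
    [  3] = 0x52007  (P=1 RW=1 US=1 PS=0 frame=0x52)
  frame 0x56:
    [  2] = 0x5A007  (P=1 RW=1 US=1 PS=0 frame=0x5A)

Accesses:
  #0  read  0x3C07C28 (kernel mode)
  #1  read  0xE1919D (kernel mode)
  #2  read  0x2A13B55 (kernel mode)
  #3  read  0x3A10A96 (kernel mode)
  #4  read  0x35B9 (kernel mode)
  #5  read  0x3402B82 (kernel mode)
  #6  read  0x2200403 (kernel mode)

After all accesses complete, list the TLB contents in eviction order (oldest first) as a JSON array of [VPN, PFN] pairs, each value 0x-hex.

Per-access translation:
#0 VA=0x3C07C28 (r,kernel):
  [0] read 0x3E idx=30: raw=0x41007 flags P=1 W=1 U=1 S=0
  [1] read 0x41 idx=7: raw=0x44007 flags P=1 W=1 U=1 S=0
  ✓ 0x44C28  — 2 lookups
#1 VA=0xE1919D (r,kernel):
  [0] read 0x3E idx=7: raw=0x46007 flags P=1 W=1 U=1 S=0
  [1] read 0x46 idx=25: raw=0x3B002 flags P=0 W=1 U=0 S=0
  ⇒ fault: PAGE_NOT_PRESENT  — 2 lookups
#2 VA=0x2A13B55 (r,kernel):
  [0] read 0x3E idx=21: raw=0x4A007 flags P=1 W=1 U=1 S=0
  [1] read 0x4A idx=19: raw=0x18000 flags P=0 W=0 U=0 S=0
  ⇒ fault: PAGE_NOT_PRESENT  — 2 lookups
#3 VA=0x3A10A96 (r,kernel):
  [0] read 0x3E idx=29: raw=0x4C007 flags P=1 W=1 U=1 S=0
  [1] read 0x4C idx=16: raw=0x4D007 flags P=1 W=1 U=1 S=0
  ✓ 0x4DA96  — 2 lookups
#4 VA=0x35B9 (r,kernel):
  [0] read 0x3E idx=0: raw=0x4F007 flags P=1 W=1 U=1 S=0
  [1] read 0x4F idx=3: raw=0x52007 flags P=1 W=1 U=1 S=0
  ✓ 0x525B9  — 2 lookups
#5 VA=0x3402B82 (r,kernel):
  [0] read 0x3E idx=26: raw=0x56007 flags P=1 W=1 U=1 S=0
  [1] read 0x56 idx=2: raw=0x5A007 flags P=1 W=1 U=1 S=0
  ✓ 0x5AB82  — 2 lookups
#6 VA=0x2200403 (r,kernel):
  [0] read 0x3E idx=17: raw=0x13000 flags P=0 W=0 U=0 S=0
  ⇒ fault: PAGE_NOT_PRESENT  — 1 lookups

TLB: [["0x3C07", "0x44"], ["0x3A10", "0x4D"], ["0x3", "0x52"], ["0x3402", "0x5A"]]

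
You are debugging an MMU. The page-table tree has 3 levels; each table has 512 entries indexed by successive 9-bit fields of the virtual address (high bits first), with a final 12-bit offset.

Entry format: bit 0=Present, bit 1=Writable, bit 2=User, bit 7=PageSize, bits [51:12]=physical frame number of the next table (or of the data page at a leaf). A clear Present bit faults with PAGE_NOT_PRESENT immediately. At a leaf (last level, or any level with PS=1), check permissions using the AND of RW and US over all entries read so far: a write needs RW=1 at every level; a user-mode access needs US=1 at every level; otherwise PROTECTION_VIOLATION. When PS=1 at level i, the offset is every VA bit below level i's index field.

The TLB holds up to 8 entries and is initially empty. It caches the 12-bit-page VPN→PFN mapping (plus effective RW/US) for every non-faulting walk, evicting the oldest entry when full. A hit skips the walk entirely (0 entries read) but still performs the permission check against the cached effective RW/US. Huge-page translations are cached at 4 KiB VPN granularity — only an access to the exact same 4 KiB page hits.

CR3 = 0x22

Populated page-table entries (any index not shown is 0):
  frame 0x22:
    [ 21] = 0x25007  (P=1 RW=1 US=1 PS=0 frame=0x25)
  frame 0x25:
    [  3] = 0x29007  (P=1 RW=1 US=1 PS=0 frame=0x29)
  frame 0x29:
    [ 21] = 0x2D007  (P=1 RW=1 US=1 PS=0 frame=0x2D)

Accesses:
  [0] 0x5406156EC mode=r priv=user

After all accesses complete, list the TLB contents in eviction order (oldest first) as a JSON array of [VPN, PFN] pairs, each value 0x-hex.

Walk each access:
#0 VA=0x5406156EC (r,user):
  L0: frame=0x22 idx=21 entry=0x25007 [P=1 RW=1 US=1 PS=0]
  L1: frame=0x25 idx=3 entry=0x29007 [P=1 RW=1 US=1 PS=0]
  L2: frame=0x29 idx=21 entry=0x2D007 [P=1 RW=1 US=1 PS=0]
  → PA=0x2D6EC  (3 entries read)

TLB: [["0x540615", "0x2D"]]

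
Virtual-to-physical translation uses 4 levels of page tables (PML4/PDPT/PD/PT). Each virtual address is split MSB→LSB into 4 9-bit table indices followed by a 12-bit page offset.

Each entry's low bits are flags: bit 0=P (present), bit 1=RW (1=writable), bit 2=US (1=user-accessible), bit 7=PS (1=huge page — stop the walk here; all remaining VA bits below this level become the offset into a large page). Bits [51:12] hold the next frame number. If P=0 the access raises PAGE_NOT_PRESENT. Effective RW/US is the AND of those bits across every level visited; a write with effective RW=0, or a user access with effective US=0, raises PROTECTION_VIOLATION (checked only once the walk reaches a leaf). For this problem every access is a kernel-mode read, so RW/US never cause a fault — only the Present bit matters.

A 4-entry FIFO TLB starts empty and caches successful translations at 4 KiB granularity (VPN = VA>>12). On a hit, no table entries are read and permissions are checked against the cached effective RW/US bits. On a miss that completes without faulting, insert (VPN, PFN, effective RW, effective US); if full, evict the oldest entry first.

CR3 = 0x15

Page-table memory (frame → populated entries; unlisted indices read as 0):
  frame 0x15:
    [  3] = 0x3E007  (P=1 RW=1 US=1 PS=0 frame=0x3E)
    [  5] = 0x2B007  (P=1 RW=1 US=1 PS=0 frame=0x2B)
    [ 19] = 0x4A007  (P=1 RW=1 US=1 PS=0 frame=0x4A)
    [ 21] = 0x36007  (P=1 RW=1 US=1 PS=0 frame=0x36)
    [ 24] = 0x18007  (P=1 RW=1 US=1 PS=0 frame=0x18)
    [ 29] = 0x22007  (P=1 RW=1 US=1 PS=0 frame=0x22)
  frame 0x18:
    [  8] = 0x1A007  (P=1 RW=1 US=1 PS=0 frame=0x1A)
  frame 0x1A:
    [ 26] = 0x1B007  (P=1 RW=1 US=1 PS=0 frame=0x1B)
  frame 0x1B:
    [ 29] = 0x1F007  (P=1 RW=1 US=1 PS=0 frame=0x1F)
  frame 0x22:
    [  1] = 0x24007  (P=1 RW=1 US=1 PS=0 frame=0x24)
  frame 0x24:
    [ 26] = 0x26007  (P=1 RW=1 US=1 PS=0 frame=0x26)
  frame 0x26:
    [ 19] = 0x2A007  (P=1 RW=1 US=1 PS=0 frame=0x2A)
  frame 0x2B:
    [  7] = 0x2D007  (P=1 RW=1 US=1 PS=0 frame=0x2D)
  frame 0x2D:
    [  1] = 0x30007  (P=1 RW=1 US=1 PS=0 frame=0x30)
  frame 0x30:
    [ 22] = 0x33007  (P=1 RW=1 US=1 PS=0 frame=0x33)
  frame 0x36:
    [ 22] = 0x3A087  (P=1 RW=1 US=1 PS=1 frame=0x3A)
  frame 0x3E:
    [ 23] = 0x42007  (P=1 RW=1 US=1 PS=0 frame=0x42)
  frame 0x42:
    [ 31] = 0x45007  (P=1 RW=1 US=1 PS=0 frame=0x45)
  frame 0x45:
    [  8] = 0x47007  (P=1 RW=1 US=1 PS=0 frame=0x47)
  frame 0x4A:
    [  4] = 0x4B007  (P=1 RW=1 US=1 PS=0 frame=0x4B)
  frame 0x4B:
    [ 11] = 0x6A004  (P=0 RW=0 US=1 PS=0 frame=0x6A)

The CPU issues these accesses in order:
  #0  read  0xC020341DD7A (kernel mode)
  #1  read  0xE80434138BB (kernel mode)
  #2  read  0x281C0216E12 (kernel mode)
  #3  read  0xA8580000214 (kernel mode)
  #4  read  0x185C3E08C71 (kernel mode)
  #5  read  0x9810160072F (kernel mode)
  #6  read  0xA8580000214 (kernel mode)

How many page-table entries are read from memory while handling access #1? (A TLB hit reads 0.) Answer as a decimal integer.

Trace:
#0 VA=0xC020341DD7A (r,kernel):
  lvl0: tbl 0x15, slot 24 ⇒ 0x18007 (P1/RW1/US1/PS0)
  lvl1: tbl 0x18, slot 8 ⇒ 0x1A007 (P1/RW1/US1/PS0)
  lvl2: tbl 0x1A, slot 26 ⇒ 0x1B007 (P1/RW1/US1/PS0)
  lvl3: tbl 0x1B, slot 29 ⇒ 0x1F007 (P1/RW1/US1/PS0)
  → PA=0x1FD7A  (4 entries read)
#1 VA=0xE80434138BB (r,kernel):
  lvl0: tbl 0x15, slot 29 ⇒ 0x22007 (P1/RW1/US1/PS0)
  lvl1: tbl 0x22, slot 1 ⇒ 0x24007 (P1/RW1/US1/PS0)
  lvl2: tbl 0x24, slot 26 ⇒ 0x26007 (P1/RW1/US1/PS0)
  lvl3: tbl 0x26, slot 19 ⇒ 0x2A007 (P1/RW1/US1/PS0)
  → PA=0x2A8BB  (4 entries read)
#2 VA=0x281C0216E12 (r,kernel):
  lvl0: tbl 0x15, slot 5 ⇒ 0x2B007 (P1/RW1/US1/PS0)
  lvl1: tbl 0x2B, slot 7 ⇒ 0x2D007 (P1/RW1/US1/PS0)
  lvl2: tbl 0x2D, slot 1 ⇒ 0x30007 (P1/RW1/US1/PS0)
  lvl3: tbl 0x30, slot 22 ⇒ 0x33007 (P1/RW1/US1/PS0)
  → PA=0x33E12  (4 entries read)
#3 VA=0xA8580000214 (r,kernel):
  lvl0: tbl 0x15, slot 21 ⇒ 0x36007 (P1/RW1/US1/PS0)
  lvl1: tbl 0x36, slot 22 ⇒ 0x3A087 (P1/RW1/US1/PS1)
  → PA=0x3A214 (huge @L1)  (2 entries read)
#4 VA=0x185C3E08C71 (r,kernel):
  lvl0: tbl 0x15, slot 3 ⇒ 0x3E007 (P1/RW1/US1/PS0)
  lvl1: tbl 0x3E, slot 23 ⇒ 0x42007 (P1/RW1/US1/PS0)
  lvl2: tbl 0x42, slot 31 ⇒ 0x45007 (P1/RW1/US1/PS0)
  lvl3: tbl 0x45, slot 8 ⇒ 0x47007 (P1/RW1/US1/PS0)
  → PA=0x47C71  (4 entries read)
#5 VA=0x9810160072F (r,kernel):
  lvl0: tbl 0x15, slot 19 ⇒ 0x4A007 (P1/RW1/US1/PS0)
  lvl1: tbl 0x4A, slot 4 ⇒ 0x4B007 (P1/RW1/US1/PS0)
  lvl2: tbl 0x4B, slot 11 ⇒ 0x6A004 (P0/RW0/US1/PS0)
  ⇒ fault: PAGE_NOT_PRESENT  — 3 lookups
#6 VA=0xA8580000214 (r,kernel):
  TLB hit vpn=0xA8580000 → PA=0x3A214

Entries read for #1: 4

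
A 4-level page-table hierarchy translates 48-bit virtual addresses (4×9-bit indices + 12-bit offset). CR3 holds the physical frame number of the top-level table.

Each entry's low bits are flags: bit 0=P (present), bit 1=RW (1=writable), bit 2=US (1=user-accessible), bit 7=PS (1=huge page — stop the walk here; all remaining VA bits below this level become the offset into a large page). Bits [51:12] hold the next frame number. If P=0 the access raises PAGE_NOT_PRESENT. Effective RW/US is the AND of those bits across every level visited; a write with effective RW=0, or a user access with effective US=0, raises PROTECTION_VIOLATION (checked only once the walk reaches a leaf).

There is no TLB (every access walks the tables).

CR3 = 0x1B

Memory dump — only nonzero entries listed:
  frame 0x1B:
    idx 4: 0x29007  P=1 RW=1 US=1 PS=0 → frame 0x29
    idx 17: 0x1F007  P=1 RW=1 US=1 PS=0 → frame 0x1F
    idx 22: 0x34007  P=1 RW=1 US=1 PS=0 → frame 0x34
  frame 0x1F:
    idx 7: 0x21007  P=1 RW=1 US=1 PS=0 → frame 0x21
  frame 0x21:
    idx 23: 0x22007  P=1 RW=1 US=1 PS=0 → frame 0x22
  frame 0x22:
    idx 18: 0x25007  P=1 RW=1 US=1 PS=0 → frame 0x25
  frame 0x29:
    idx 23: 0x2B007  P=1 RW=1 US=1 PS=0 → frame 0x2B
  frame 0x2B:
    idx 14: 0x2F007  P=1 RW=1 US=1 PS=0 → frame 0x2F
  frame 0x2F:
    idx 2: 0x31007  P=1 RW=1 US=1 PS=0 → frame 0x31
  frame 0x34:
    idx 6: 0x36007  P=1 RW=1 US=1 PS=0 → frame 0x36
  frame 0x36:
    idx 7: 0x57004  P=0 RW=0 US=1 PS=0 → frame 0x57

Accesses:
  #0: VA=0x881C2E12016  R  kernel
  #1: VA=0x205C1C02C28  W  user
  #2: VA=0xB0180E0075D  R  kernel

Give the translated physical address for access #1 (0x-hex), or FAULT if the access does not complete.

Trace:
#0 VA=0x881C2E12016 (r,kernel):
  [0] read 0x1B idx=17: raw=0x1F007 flags P=1 W=1 U=1 S=0
  [1] read 0x1F idx=7: raw=0x21007 flags P=1 W=1 U=1 S=0
  [2] read 0x21 idx=23: raw=0x22007 flags P=1 W=1 U=1 S=0
  [3] read 0x22 idx=18: raw=0x25007 flags P=1 W=1 U=1 S=0
  → PA=0x25016  (4 entries read)
#1 VA=0x205C1C02C28 (w,user):
  [0] read 0x1B idx=4: raw=0x29007 flags P=1 W=1 U=1 S=0
  [1] read 0x29 idx=23: raw=0x2B007 flags P=1 W=1 U=1 S=0
  [2] read 0x2B idx=14: raw=0x2F007 flags P=1 W=1 U=1 S=0
  [3] read 0x2F idx=2: raw=0x31007 flags P=1 W=1 U=1 S=0
  → PA=0x31C28  (4 entries read)
#2 VA=0xB0180E0075D (r,kernel):
  [0] read 0x1B idx=22: raw=0x34007 flags P=1 W=1 U=1 S=0
  [1] read 0x34 idx=6: raw=0x36007 flags P=1 W=1 U=1 S=0
  [2] read 0x36 idx=7: raw=0x57004 flags P=0 W=0 U=1 S=0
  ✗ PAGE_NOT_PRESENT  [3 reads]

Access #1 PA: 0x31C28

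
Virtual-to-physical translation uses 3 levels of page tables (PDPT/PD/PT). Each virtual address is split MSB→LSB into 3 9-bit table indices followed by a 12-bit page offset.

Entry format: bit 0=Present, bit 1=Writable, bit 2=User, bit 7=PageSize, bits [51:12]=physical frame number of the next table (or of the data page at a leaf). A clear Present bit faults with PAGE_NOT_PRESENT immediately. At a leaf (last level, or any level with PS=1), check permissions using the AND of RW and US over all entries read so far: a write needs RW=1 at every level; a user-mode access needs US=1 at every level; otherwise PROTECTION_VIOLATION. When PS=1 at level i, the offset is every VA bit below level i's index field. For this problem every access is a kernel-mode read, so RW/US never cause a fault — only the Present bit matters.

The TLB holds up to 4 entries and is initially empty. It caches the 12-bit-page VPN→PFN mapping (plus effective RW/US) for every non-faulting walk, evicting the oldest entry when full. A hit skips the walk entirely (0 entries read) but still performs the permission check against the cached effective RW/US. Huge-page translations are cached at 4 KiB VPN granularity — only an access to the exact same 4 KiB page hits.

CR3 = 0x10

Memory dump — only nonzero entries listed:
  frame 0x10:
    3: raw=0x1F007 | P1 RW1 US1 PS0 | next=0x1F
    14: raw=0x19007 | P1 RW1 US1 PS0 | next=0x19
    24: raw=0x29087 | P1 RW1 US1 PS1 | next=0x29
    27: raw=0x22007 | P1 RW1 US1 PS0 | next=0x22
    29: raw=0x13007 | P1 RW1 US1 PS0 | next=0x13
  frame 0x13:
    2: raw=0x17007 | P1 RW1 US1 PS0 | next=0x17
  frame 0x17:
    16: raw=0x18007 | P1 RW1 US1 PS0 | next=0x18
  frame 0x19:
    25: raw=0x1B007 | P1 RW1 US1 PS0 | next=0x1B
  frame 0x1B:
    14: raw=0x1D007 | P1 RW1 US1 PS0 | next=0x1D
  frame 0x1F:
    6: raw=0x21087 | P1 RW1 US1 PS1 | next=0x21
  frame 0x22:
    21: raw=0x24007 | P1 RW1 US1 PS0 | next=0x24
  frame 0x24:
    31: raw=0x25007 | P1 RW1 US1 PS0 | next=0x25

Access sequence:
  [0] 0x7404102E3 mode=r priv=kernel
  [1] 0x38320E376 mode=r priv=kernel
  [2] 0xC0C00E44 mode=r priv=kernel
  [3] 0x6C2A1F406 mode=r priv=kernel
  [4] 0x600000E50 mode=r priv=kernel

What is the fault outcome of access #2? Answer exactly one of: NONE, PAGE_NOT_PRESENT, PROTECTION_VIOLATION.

Walk each access:
#0 VA=0x7404102E3 (r,kernel):
  L0 @0x10[29] → 0x13007  P=1,RW=1,US=1,PS=0
  L1 @0x13[2] → 0x17007  P=1,RW=1,US=1,PS=0
  L2 @0x17[16] → 0x18007  P=1,RW=1,US=1,PS=0
  ⇒ phys 0x182E3  [3 reads]
#1 VA=0x38320E376 (r,kernel):
  L0 @0x10[14] → 0x19007  P=1,RW=1,US=1,PS=0
  L1 @0x19[25] → 0x1B007  P=1,RW=1,US=1,PS=0
  L2 @0x1B[14] → 0x1D007  P=1,RW=1,US=1,PS=0
  ⇒ phys 0x1D376  [3 reads]
#2 VA=0xC0C00E44 (r,kernel):
  L0 @0x10[3] → 0x1F007  P=1,RW=1,US=1,PS=0
  L1 @0x1F[6] → 0x21087  P=1,RW=1,US=1,PS=1
  ⇒ phys 0x21E44 (huge @L1)  [2 reads]
#3 VA=0x6C2A1F406 (r,kernel):
  L0 @0x10[27] → 0x22007  P=1,RW=1,US=1,PS=0
  L1 @0x22[21] → 0x24007  P=1,RW=1,US=1,PS=0
  L2 @0x24[31] → 0x25007  P=1,RW=1,US=1,PS=0
  ⇒ phys 0x25406  [3 reads]
#4 VA=0x600000E50 (r,kernel):
  L0 @0x10[24] → 0x29087  P=1,RW=1,US=1,PS=1
  ⇒ phys 0x29E50 (huge @L0)  [1 reads]

Access #2 fault: NONE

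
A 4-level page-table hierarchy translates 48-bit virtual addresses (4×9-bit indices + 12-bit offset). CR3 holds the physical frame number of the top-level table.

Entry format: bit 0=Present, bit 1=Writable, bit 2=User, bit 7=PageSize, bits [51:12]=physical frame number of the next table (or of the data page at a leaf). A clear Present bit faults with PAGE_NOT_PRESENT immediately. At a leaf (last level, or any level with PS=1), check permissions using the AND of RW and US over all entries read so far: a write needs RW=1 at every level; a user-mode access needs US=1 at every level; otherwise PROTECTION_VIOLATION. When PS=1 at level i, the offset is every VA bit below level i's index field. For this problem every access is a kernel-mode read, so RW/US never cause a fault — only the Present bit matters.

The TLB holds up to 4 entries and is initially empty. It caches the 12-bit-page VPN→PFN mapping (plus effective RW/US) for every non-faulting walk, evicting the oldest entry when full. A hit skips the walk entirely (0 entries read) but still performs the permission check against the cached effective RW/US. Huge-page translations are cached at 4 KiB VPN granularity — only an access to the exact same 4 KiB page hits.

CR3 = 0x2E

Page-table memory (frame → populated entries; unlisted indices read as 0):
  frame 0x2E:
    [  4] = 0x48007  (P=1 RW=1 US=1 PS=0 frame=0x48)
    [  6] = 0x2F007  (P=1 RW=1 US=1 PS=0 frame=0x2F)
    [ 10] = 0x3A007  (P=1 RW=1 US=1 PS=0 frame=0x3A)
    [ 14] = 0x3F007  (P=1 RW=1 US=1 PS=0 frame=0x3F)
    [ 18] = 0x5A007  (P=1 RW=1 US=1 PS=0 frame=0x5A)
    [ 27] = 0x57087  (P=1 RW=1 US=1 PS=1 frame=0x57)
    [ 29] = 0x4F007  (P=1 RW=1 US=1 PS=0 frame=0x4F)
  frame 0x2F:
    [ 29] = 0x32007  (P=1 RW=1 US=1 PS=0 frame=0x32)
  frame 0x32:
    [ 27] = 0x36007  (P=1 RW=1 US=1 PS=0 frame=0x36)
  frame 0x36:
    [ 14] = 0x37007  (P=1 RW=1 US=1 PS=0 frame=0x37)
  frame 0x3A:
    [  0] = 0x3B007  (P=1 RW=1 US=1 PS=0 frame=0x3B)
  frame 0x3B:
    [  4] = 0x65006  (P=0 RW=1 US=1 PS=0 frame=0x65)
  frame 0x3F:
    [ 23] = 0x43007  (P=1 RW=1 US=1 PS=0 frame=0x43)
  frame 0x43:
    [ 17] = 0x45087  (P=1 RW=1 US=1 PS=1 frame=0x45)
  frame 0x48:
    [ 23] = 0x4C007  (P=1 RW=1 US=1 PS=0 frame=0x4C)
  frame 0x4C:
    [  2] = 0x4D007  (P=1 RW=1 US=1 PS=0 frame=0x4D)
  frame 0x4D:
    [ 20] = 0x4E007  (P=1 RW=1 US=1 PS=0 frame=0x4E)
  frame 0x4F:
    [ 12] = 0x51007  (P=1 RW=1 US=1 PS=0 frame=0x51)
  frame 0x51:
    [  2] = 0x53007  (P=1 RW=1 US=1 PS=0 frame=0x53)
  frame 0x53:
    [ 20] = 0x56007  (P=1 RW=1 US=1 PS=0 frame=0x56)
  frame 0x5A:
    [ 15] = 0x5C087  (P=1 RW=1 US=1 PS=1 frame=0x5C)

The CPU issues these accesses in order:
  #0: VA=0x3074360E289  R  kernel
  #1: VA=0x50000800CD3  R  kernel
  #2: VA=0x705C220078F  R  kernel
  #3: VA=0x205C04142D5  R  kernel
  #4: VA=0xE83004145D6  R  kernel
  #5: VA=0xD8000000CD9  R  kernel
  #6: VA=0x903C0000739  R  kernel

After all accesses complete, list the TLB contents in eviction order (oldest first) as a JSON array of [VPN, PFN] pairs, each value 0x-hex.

Walk each access:
#0 VA=0x3074360E289 (r,kernel):
  lvl0: tbl 0x2E, slot 6 ⇒ 0x2F007 (P1/RW1/US1/PS0)
  lvl1: tbl 0x2F, slot 29 ⇒ 0x32007 (P1/RW1/US1/PS0)
  lvl2: tbl 0x32, slot 27 ⇒ 0x36007 (P1/RW1/US1/PS0)
  lvl3: tbl 0x36, slot 14 ⇒ 0x37007 (P1/RW1/US1/PS0)
  ✓ 0x37289  — 4 lookups
#1 VA=0x50000800CD3 (r,kernel):
  lvl0: tbl 0x2E, slot 10 ⇒ 0x3A007 (P1/RW1/US1/PS0)
  lvl1: tbl 0x3A, slot 0 ⇒ 0x3B007 (P1/RW1/US1/PS0)
  lvl2: tbl 0x3B, slot 4 ⇒ 0x65006 (P0/RW1/US1/PS0)
  ✗ PAGE_NOT_PRESENT  [3 reads]
#2 VA=0x705C220078F (r,kernel):
  lvl0: tbl 0x2E, slot 14 ⇒ 0x3F007 (P1/RW1/US1/PS0)
  lvl1: tbl 0x3F, slot 23 ⇒ 0x43007 (P1/RW1/US1/PS0)
  lvl2: tbl 0x43, slot 17 ⇒ 0x45087 (P1/RW1/US1/PS1)
  ✓ 0x4578F (huge @L2)  — 3 lookups
#3 VA=0x205C04142D5 (r,kernel):
  lvl0: tbl 0x2E, slot 4 ⇒ 0x48007 (P1/RW1/US1/PS0)
  lvl1: tbl 0x48, slot 23 ⇒ 0x4C007 (P1/RW1/US1/PS0)
  lvl2: tbl 0x4C, slot 2 ⇒ 0x4D007 (P1/RW1/US1/PS0)
  lvl3: tbl 0x4D, slot 20 ⇒ 0x4E007 (P1/RW1/US1/PS0)
  ✓ 0x4E2D5  — 4 lookups
#4 VA=0xE83004145D6 (r,kernel):
  lvl0: tbl 0x2E, slot 29 ⇒ 0x4F007 (P1/RW1/US1/PS0)
  lvl1: tbl 0x4F, slot 12 ⇒ 0x51007 (P1/RW1/US1/PS0)
  lvl2: tbl 0x51, slot 2 ⇒ 0x53007 (P1/RW1/US1/PS0)
  lvl3: tbl 0x53, slot 20 ⇒ 0x56007 (P1/RW1/US1/PS0)
  ✓ 0x565D6  — 4 lookups
#5 VA=0xD8000000CD9 (r,kernel):
  lvl0: tbl 0x2E, slot 27 ⇒ 0x57087 (P1/RW1/US1/PS1)
  ✓ 0x57CD9 (huge @L0)  — 1 lookups
#6 VA=0x903C0000739 (r,kernel):
  lvl0: tbl 0x2E, slot 18 ⇒ 0x5A007 (P1/RW1/US1/PS0)
  lvl1: tbl 0x5A, slot 15 ⇒ 0x5C087 (P1/RW1/US1/PS1)
  ✓ 0x5C739 (huge @L1)  — 2 lookups

TLB: [["0x205C0414", "0x4E"], ["0xE8300414", "0x56"], ["0xD8000000", "0x57"], ["0x903C0000", "0x5C"]]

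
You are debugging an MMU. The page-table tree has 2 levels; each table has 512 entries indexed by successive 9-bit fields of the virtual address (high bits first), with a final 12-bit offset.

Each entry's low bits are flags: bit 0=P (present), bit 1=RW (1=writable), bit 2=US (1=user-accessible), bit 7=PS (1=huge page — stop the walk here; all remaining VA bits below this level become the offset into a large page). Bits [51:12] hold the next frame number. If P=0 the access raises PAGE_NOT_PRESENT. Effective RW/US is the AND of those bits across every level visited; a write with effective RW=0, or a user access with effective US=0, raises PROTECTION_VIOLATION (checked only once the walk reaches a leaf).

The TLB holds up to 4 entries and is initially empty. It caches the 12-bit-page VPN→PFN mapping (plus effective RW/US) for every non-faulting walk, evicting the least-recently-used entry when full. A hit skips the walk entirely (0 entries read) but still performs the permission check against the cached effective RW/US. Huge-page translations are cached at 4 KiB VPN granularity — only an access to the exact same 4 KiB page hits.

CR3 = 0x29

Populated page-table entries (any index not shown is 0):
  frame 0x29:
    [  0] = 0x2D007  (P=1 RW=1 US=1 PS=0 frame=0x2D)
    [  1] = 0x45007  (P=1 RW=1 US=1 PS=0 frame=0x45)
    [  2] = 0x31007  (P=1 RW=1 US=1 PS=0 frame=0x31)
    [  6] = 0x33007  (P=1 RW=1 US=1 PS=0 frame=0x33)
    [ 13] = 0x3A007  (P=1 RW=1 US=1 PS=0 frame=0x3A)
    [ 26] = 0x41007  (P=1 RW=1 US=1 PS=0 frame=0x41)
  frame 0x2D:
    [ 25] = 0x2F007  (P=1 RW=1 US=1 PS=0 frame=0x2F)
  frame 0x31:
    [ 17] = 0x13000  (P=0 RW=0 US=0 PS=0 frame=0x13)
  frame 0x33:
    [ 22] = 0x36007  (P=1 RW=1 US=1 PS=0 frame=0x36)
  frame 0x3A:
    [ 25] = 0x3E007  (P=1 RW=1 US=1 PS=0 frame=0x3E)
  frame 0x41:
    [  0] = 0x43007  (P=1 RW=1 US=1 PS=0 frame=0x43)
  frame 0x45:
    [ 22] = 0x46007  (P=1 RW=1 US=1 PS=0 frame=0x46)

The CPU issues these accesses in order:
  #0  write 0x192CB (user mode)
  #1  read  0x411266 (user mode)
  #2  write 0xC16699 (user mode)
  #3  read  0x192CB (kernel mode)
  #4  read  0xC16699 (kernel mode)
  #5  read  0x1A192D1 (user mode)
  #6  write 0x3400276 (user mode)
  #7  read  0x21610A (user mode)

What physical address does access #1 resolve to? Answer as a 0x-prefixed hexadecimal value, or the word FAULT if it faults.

Walk each access:
#0 VA=0x192CB (w,user):
  [0] read 0x29 idx=0: raw=0x2D007 flags P=1 W=1 U=1 S=0
  [1] read 0x2D idx=25: raw=0x2F007 flags P=1 W=1 U=1 S=0
  → PA=0x2F2CB  (2 entries read)
#1 VA=0x411266 (r,user):
  [0] read 0x29 idx=2: raw=0x31007 flags P=1 W=1 U=1 S=0
  [1] read 0x31 idx=17: raw=0x13000 flags P=0 W=0 U=0 S=0
  → PAGE_NOT_PRESENT  (2 entries read)
#2 VA=0xC16699 (w,user):
  [0] read 0x29 idx=6: raw=0x33007 flags P=1 W=1 U=1 S=0
  [1] read 0x33 idx=22: raw=0x36007 flags P=1 W=1 U=1 S=0
  → PA=0x36699  (2 entries read)
#3 VA=0x192CB (r,kernel):
  TLB hit vpn=0x19 → PA=0x2F2CB
#4 VA=0xC16699 (r,kernel):
  TLB hit vpn=0xC16 → PA=0x36699
#5 VA=0x1A192D1 (r,user):
  [0] read 0x29 idx=13: raw=0x3A007 flags P=1 W=1 U=1 S=0
  [1] read 0x3A idx=25: raw=0x3E007 flags P=1 W=1 U=1 S=0
  → PA=0x3E2D1  (2 entries read)
#6 VA=0x3400276 (w,user):
  [0] read 0x29 idx=26: raw=0x41007 flags P=1 W=1 U=1 S=0
  [1] read 0x41 idx=0: raw=0x43007 flags P=1 W=1 U=1 S=0
  → PA=0x43276  (2 entries read)
#7 VA=0x21610A (r,user):
  [0] read 0x29 idx=1: raw=0x45007 flags P=1 W=1 U=1 S=0
  [1] read 0x45 idx=22: raw=0x46007 flags P=1 W=1 U=1 S=0
  → PA=0x4610A  (2 entries read)

Access #1 PA: FAULT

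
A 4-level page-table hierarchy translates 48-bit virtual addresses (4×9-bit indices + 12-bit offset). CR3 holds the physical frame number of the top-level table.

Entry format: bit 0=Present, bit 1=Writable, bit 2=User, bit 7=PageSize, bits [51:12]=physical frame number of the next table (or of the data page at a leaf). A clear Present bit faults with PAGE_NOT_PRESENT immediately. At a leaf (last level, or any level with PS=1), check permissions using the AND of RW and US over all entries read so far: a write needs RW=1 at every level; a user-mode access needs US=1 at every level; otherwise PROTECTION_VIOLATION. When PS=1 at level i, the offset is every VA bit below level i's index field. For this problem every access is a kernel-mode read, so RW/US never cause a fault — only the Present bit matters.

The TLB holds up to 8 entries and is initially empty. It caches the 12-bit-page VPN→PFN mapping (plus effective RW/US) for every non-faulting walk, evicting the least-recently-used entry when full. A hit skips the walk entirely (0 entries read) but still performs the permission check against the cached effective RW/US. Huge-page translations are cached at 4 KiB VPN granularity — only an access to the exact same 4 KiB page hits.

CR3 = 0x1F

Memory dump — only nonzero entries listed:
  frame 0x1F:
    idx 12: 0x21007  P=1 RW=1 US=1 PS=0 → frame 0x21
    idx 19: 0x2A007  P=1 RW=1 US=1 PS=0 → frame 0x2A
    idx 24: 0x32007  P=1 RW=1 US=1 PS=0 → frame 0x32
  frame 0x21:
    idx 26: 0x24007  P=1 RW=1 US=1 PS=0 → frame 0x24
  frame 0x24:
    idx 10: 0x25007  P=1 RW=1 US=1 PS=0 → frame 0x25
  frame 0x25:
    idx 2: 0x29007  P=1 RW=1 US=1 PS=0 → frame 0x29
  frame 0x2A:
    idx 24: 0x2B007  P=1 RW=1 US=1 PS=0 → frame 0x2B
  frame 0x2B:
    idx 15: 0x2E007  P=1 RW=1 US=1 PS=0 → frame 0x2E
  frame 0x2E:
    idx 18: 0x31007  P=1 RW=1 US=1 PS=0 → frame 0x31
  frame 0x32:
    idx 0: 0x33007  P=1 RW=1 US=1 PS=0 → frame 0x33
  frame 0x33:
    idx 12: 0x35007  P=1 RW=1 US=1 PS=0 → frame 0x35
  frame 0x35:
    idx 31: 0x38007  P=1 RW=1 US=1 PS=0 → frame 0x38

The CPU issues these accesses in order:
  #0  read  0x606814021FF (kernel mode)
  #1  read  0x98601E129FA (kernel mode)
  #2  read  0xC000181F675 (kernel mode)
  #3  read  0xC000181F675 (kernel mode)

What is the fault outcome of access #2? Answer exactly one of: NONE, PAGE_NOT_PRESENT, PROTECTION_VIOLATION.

Walk each access:
#0 VA=0x606814021FF (r,kernel):
  L0: frame=0x1F idx=12 entry=0x21007 [P=1 RW=1 US=1 PS=0]
  L1: frame=0x21 idx=26 entry=0x24007 [P=1 RW=1 US=1 PS=0]
  L2: frame=0x24 idx=10 entry=0x25007 [P=1 RW=1 US=1 PS=0]
  L3: frame=0x25 idx=2 entry=0x29007 [P=1 RW=1 US=1 PS=0]
  ⇒ phys 0x291FF  [4 reads]
#1 VA=0x98601E129FA (r,kernel):
  L0: frame=0x1F idx=19 entry=0x2A007 [P=1 RW=1 US=1 PS=0]
  L1: frame=0x2A idx=24 entry=0x2B007 [P=1 RW=1 US=1 PS=0]
  L2: frame=0x2B idx=15 entry=0x2E007 [P=1 RW=1 US=1 PS=0]
  L3: frame=0x2E idx=18 entry=0x31007 [P=1 RW=1 US=1 PS=0]
  ⇒ phys 0x319FA  [4 reads]
#2 VA=0xC000181F675 (r,kernel):
  L0: frame=0x1F idx=24 entry=0x32007 [P=1 RW=1 US=1 PS=0]
  L1: frame=0x32 idx=0 entry=0x33007 [P=1 RW=1 US=1 PS=0]
  L2: frame=0x33 idx=12 entry=0x35007 [P=1 RW=1 US=1 PS=0]
  L3: frame=0x35 idx=31 entry=0x38007 [P=1 RW=1 US=1 PS=0]
  ⇒ phys 0x38675  [4 reads]
#3 VA=0xC000181F675 (r,kernel):
  TLB hit vpn=0xC000181F → PA=0x38675

Access #2 fault: NONE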